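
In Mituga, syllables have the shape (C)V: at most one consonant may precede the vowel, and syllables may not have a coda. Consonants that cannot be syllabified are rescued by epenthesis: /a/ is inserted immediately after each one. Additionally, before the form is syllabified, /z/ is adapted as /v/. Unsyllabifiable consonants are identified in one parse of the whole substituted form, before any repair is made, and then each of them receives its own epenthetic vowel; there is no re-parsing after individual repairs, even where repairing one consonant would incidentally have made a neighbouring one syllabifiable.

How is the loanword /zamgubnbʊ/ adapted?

vamagubanabʊ

Substitution: /z/ → /v/, giving /vamgubnbʊ/.
Syllabifying with onset maximization leaves /m/, /b/, /n/ stranded (no codas are permitted; onsets are limited to one consonant).
Each unlicensed consonant becomes the onset of a new syllable: /m/ → /ma/, /b/ → /ba/, /n/ → /na/.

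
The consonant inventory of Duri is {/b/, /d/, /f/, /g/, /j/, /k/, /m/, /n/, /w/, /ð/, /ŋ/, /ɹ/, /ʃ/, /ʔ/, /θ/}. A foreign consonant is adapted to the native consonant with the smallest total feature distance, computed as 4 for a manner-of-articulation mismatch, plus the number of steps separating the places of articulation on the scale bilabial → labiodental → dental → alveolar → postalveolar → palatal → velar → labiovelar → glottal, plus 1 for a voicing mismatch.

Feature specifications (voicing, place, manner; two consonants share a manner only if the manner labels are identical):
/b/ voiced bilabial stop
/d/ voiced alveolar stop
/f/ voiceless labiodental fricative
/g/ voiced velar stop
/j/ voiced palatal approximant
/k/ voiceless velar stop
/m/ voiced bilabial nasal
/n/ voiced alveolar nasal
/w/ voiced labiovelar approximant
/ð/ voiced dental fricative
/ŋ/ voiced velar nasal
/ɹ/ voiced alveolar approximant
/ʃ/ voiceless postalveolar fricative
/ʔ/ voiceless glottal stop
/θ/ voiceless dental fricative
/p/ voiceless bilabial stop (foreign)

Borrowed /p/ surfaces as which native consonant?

/b/ is closest: same manner (stop), place distance 0 (bilabial→bilabial), voicing differs (+1); total 1. Next closest is /d/ at distance 4.

b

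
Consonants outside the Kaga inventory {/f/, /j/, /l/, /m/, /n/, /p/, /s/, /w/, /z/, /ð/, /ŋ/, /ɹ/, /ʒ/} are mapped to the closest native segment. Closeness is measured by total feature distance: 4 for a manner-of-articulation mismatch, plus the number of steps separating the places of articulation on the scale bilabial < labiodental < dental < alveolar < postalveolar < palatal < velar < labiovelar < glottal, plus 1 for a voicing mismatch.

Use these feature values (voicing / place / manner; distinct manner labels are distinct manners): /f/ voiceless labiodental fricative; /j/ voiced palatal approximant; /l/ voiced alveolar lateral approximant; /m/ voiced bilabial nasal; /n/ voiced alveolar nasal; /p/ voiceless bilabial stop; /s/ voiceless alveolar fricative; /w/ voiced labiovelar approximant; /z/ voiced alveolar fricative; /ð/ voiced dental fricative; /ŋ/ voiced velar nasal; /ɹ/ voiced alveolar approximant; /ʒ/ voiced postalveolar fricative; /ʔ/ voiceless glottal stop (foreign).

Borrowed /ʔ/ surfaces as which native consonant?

/w/ is closest: manner differs (stop→approximant, +4), place distance 1 (glottal→labiovelar), voicing differs (+1); total 6. Next closest is /ŋ/ at distance 7.

w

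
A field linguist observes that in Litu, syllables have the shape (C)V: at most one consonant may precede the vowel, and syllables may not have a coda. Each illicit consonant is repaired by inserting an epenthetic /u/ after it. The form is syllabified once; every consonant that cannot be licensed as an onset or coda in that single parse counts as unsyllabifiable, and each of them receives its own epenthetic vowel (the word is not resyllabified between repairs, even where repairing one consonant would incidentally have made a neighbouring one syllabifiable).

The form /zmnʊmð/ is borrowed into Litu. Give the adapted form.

zumunʊmuðu

Syllabifying with onset maximization leaves /z/, /m/, /m/, /ð/ stranded (no codas are permitted; onsets are limited to one consonant).
Epenthesis after each stranded consonant: /z/ → /zu/, /m/ → /mu/, /m/ → /mu/, /ð/ → /ðu/.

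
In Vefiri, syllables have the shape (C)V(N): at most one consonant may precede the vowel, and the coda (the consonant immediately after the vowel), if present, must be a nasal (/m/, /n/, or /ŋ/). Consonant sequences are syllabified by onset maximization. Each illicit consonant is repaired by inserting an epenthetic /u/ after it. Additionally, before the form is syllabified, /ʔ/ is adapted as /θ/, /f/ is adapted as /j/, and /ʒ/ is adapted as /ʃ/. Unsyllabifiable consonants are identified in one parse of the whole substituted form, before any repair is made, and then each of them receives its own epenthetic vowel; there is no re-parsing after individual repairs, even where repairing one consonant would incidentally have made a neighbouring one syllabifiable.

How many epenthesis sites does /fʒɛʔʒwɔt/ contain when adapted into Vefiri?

4

After substitution the input is /jʃɛθʃwɔt/.
The unsyllabifiable consonants are /j/, /θ/, /ʃ/, /t/; each receives one epenthetic vowel.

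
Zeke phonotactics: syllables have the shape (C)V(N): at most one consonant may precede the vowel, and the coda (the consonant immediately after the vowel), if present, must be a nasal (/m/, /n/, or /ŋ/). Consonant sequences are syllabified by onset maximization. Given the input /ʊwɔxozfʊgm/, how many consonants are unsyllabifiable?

3

Under (C)V(N), the unsyllabifiable consonants are /z/, /g/, /m/ (only a nasal (/m/, /n/, or /ŋ/) is licensed in coda position; onsets are limited to one consonant).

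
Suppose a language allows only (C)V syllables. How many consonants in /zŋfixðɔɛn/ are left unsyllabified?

4

Syllabifying with onset maximization leaves /z/, /ŋ/, /x/, /n/ stranded (no codas are permitted; onsets are limited to one consonant).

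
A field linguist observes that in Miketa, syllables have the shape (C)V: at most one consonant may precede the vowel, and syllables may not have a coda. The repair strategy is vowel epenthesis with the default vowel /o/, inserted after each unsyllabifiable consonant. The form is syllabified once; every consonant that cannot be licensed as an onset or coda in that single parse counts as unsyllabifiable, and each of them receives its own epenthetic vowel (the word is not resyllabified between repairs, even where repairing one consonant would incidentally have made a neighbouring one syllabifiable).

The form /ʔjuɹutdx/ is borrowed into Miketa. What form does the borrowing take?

Under (C)V, the unsyllabifiable consonants are /ʔ/, /t/, /d/, /x/ (no codas are permitted; onsets are limited to one consonant).
Each unlicensed consonant becomes the onset of a new syllable: /ʔ/ → /ʔo/, /t/ → /to/, /d/ → /do/, /x/ → /xo/.

ʔojuɹutodoxo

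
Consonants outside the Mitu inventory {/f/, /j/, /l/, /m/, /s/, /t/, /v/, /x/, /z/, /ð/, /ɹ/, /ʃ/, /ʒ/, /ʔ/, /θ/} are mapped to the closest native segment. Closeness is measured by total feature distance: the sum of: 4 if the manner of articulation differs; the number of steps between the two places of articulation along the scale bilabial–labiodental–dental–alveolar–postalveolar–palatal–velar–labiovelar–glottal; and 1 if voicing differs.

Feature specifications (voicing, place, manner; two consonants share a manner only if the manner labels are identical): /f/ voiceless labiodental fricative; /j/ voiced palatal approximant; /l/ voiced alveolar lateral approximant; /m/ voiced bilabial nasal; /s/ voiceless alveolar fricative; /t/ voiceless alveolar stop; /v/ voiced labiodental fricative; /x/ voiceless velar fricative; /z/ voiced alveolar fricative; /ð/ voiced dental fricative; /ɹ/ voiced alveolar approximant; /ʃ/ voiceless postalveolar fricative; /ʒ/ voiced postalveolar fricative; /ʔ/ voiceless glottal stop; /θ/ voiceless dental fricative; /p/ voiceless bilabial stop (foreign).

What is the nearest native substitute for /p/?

t

/t/ is closest: same manner (stop), place distance 3 (bilabial→alveolar), same voicing; total 3. Next closest is /f/ at distance 5.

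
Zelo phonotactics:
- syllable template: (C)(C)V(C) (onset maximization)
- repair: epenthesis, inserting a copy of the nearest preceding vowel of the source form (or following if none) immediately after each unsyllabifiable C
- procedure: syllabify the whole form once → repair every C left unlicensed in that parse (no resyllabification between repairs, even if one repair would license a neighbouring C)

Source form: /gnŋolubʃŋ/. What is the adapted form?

The consonants /g/, /ʃ/, /ŋ/ cannot be parsed into a legal (C)(C)V(C) syllable (at most one coda consonant is licensed; onsets may contain at most 2 consonants).
Inserting the epenthetic vowel yields /g/ → /go/, /ʃ/ → /ʃu/, /ŋ/ → /ŋu/.

gonŋolubʃuŋu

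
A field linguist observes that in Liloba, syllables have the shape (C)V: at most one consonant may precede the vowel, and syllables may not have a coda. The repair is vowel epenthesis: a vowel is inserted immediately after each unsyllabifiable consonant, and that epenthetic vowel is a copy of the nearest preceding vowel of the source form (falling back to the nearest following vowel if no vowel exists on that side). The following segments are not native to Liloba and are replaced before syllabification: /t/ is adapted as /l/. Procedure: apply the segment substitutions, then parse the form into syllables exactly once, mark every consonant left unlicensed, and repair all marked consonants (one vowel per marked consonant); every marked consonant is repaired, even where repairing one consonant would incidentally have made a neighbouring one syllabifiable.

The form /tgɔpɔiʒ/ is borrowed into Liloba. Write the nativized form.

Substitution: /t/ → /l/, giving /lgɔpɔiʒ/.
The consonants /l/, /ʒ/ cannot be parsed into a legal (C)V syllable (no codas are permitted; onsets are limited to one consonant).
Epenthesis after each stranded consonant: /l/ → /lɔ/, /ʒ/ → /ʒi/.

lɔgɔpɔiʒi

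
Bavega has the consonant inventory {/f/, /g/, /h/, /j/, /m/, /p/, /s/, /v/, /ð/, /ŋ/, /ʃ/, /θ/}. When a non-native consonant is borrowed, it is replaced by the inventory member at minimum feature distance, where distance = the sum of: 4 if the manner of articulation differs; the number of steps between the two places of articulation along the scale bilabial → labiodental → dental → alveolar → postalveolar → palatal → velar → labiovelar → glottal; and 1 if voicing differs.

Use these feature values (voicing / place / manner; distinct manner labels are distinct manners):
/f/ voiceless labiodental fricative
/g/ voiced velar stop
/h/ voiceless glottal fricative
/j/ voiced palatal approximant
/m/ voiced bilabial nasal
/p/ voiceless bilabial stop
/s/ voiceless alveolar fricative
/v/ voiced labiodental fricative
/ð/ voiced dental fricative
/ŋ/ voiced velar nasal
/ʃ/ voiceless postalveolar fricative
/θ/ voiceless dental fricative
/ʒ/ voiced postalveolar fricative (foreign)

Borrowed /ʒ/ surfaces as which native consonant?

/ʃ/ is closest: same manner (fricative), place distance 0 (postalveolar→postalveolar), voicing differs (+1); total 1. Next closest is /s/ at distance 2.

ʃ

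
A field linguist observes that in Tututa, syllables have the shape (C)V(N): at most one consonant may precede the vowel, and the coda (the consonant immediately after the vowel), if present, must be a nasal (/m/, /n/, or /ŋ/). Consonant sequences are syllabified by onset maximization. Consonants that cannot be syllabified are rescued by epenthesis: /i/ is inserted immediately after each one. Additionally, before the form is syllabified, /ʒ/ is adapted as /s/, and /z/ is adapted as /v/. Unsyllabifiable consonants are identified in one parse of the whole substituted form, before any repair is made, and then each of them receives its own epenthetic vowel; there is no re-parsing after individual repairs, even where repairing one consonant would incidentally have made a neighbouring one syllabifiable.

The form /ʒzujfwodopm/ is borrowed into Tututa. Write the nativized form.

Substitution: /ʒ/ → /s/, /z/ → /v/, giving /svujfwodopm/.
Syllabifying with onset maximization leaves /s/, /j/, /f/, /p/, /m/ stranded (only a nasal (/m/, /n/, or /ŋ/) is licensed in coda position; onsets are limited to one consonant).
Epenthesis after each stranded consonant: /s/ → /si/, /j/ → /ji/, /f/ → /fi/, /p/ → /pi/, /m/ → /mi/.

sivujifiwodopimi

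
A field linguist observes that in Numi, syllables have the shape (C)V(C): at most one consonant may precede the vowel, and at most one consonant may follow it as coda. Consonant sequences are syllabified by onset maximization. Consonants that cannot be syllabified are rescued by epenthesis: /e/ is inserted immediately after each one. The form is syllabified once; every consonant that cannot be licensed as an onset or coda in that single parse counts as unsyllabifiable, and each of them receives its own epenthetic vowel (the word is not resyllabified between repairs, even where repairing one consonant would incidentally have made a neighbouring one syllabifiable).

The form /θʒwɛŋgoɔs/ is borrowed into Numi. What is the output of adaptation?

θeʒewɛŋgoɔs

Syllabifying with onset maximization leaves /θ/, /ʒ/ stranded (at most one coda consonant is licensed; onsets are limited to one consonant).
Inserting the epenthetic vowel yields /θ/ → /θe/, /ʒ/ → /ʒe/.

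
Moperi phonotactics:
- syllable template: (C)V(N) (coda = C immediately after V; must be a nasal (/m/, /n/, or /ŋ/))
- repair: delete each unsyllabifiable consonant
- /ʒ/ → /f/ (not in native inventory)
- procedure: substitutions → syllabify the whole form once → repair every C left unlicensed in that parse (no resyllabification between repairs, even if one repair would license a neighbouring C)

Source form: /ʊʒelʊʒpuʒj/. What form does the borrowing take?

Substitution: /ʒ/ → /f/, giving /ʊfelʊfpufj/.
Syllabifying with onset maximization leaves /f/, /f/, /j/ stranded (only a nasal (/m/, /n/, or /ŋ/) is licensed in coda position; onsets are limited to one consonant).
Deletion applies to /f/, /f/, /j/.

ʊfelʊpu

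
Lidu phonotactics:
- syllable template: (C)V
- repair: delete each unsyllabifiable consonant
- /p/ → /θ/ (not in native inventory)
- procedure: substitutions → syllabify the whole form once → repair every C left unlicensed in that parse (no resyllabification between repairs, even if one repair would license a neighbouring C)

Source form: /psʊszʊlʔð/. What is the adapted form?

Substitution: /p/ → /θ/, giving /θsʊszʊlʔð/.
Under (C)V, the unsyllabifiable consonants are /θ/, /s/, /l/, /ʔ/, /ð/ (no codas are permitted; onsets are limited to one consonant).
Deletion applies to /θ/, /s/, /l/, /ʔ/, /ð/.

sʊzʊ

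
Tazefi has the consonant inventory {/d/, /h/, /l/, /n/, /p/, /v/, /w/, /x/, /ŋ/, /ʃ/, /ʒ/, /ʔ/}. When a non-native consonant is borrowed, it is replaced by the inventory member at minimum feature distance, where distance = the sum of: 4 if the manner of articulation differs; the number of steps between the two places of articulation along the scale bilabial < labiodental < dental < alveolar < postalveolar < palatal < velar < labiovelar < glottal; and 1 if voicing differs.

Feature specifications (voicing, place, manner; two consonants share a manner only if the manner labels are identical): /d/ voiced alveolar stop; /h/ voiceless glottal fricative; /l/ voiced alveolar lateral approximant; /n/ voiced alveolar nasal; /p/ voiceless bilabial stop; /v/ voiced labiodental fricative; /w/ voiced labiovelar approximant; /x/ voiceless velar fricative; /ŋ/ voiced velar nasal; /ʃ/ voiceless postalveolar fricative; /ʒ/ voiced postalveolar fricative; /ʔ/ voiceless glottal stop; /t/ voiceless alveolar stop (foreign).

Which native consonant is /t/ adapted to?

d

/d/ is closest: same manner (stop), place distance 0 (alveolar→alveolar), voicing differs (+1); total 1. Next closest is /p/ at distance 3.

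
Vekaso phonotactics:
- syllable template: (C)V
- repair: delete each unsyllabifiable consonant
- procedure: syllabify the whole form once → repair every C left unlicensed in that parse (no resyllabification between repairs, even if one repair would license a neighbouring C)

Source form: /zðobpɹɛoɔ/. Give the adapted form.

Under (C)V, the unsyllabifiable consonants are /z/, /b/, /p/ (no codas are permitted; onsets are limited to one consonant).
Each unlicensed consonant is deleted: /z/, /b/, /p/.

ðoɹɛoɔ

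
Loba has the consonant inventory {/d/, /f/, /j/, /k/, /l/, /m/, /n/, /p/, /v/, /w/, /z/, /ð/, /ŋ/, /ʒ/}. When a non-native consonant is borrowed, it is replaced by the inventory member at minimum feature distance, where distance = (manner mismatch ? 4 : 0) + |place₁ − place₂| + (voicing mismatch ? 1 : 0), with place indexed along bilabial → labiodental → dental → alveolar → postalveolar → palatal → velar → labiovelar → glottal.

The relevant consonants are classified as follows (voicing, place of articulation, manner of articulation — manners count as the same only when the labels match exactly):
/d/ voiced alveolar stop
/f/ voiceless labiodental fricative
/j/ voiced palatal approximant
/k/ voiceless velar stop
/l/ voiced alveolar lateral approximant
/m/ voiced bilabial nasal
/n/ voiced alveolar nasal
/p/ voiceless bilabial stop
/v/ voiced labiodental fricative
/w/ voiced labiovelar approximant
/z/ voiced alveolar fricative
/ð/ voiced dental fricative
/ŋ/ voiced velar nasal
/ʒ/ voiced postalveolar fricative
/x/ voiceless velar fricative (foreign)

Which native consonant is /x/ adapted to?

ʒ

/ʒ/ is closest: same manner (fricative), place distance 2 (velar→postalveolar), voicing differs (+1); total 3. Next closest is /k/ at distance 4.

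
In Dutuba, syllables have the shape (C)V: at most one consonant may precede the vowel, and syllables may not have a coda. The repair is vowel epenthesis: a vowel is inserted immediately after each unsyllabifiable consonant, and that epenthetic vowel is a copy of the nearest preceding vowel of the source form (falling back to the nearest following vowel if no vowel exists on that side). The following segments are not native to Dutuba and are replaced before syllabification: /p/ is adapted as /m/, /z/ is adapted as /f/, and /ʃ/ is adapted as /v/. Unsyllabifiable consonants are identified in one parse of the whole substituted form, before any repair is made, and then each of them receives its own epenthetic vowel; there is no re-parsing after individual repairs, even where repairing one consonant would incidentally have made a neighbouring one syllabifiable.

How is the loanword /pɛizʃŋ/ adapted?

Substitution: /p/ → /m/, /z/ → /f/, /ʃ/ → /v/, giving /mɛifvŋ/.
The consonants /f/, /v/, /ŋ/ cannot be parsed into a legal (C)V syllable (no codas are permitted; onsets are limited to one consonant).
Inserting the epenthetic vowel yields /f/ → /fi/, /v/ → /vi/, /ŋ/ → /ŋi/.

mɛifiviŋi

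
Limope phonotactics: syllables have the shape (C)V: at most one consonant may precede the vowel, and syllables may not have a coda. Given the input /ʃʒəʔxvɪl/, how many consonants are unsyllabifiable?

The consonants /ʃ/, /ʔ/, /x/, /l/ cannot be parsed into a legal (C)V syllable (no codas are permitted; onsets are limited to one consonant).

4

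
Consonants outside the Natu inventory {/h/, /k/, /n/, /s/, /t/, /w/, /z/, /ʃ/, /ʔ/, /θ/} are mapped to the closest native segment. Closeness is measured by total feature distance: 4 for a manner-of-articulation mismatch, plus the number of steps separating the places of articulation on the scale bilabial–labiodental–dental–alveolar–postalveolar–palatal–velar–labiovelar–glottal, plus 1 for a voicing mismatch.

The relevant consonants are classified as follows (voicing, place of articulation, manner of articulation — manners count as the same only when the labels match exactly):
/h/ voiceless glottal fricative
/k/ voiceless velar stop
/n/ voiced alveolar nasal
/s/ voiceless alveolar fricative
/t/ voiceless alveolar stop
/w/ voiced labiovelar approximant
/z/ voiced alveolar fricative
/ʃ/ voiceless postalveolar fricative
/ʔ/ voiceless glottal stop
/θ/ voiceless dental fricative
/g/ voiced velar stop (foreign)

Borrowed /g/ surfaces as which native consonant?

k

/k/ is closest: same manner (stop), place distance 0 (velar→velar), voicing differs (+1); total 1. Next closest is /ʔ/ at distance 3.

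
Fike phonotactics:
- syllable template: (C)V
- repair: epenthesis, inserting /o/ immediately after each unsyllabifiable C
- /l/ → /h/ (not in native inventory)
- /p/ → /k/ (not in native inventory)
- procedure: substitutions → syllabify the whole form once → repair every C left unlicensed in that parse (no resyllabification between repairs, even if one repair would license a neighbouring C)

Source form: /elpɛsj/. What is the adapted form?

Substitution: /l/ → /h/, /p/ → /k/, giving /ehkɛsj/.
The consonants /h/, /s/, /j/ cannot be parsed into a legal (C)V syllable (no codas are permitted; onsets are limited to one consonant).
Inserting the epenthetic vowel yields /h/ → /ho/, /s/ → /so/, /j/ → /jo/.

ehokɛsojo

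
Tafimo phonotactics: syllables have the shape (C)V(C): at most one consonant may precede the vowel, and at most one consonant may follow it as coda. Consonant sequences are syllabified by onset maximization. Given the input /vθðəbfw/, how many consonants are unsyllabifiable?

Under (C)V(C), the unsyllabifiable consonants are /v/, /θ/, /f/, /w/ (at most one coda consonant is licensed; onsets are limited to one consonant).

4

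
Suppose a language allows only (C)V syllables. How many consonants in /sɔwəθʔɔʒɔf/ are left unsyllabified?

2

Under (C)V, the unsyllabifiable consonants are /θ/, /f/ (no codas are permitted; onsets are limited to one consonant).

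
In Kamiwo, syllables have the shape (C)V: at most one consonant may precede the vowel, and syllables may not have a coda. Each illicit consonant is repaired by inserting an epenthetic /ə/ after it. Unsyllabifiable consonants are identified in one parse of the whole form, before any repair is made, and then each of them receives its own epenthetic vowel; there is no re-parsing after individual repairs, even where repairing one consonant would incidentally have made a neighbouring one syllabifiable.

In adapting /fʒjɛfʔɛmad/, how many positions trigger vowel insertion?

4

The unsyllabifiable consonants are /f/, /ʒ/, /f/, /d/; each receives one epenthetic vowel.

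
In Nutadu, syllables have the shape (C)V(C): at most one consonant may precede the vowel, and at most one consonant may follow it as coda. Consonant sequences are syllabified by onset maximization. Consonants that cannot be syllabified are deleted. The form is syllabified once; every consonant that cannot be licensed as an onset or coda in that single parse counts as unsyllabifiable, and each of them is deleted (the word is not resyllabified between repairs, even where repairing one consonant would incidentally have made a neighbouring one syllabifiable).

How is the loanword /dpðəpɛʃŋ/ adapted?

Under (C)V(C), the unsyllabifiable consonants are /d/, /p/, /ŋ/ (at most one coda consonant is licensed; onsets are limited to one consonant).
Each unlicensed consonant is deleted: /d/, /p/, /ŋ/.

ðəpɛʃ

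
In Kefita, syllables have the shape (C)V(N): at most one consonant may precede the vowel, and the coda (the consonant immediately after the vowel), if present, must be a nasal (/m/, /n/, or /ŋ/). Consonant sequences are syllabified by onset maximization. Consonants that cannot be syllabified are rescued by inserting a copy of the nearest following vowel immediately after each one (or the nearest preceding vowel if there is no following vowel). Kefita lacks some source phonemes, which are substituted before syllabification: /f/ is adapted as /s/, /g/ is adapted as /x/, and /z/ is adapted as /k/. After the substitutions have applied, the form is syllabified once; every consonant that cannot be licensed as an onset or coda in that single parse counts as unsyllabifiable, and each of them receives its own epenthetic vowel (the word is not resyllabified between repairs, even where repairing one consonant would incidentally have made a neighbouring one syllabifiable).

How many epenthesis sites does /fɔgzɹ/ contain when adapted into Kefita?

After substitution the input is /sɔxkɹ/.
The unsyllabifiable consonants are /x/, /k/, /ɹ/; each receives one epenthetic vowel.

3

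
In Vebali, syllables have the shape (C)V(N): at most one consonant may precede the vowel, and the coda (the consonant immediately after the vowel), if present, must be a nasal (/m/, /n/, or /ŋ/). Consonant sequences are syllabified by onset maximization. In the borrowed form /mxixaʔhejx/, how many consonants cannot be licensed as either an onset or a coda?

The consonants /m/, /ʔ/, /j/, /x/ cannot be parsed into a legal (C)V(N) syllable (only a nasal (/m/, /n/, or /ŋ/) is licensed in coda position; onsets are limited to one consonant).

4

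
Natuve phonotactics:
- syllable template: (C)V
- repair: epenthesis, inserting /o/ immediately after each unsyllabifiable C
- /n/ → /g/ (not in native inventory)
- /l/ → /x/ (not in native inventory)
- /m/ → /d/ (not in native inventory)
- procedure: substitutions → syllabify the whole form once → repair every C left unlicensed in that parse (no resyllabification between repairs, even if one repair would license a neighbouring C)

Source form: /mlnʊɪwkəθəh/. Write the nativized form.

Substitution: /m/ → /d/, /l/ → /x/, /n/ → /g/, giving /dxgʊɪwkəθəh/.
Syllabifying with onset maximization leaves /d/, /x/, /w/, /h/ stranded (no codas are permitted; onsets are limited to one consonant).
Inserting the epenthetic vowel yields /d/ → /do/, /x/ → /xo/, /w/ → /wo/, /h/ → /ho/.

doxogʊɪwokəθəho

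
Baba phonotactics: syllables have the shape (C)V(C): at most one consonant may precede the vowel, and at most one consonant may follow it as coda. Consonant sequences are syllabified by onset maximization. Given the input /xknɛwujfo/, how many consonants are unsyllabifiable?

Under (C)V(C), the unsyllabifiable consonants are /x/, /k/ (at most one coda consonant is licensed; onsets are limited to one consonant).

2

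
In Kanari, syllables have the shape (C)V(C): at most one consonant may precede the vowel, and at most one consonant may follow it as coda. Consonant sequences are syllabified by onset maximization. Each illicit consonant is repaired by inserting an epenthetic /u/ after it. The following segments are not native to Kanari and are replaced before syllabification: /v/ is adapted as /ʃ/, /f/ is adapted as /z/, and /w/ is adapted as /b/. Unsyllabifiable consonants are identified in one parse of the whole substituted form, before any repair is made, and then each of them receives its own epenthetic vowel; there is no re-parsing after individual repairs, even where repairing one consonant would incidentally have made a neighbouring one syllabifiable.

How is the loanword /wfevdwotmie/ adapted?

buzeʃdubotmie

Substitution: /w/ → /b/, /f/ → /z/, /v/ → /ʃ/, giving /bzeʃdbotmie/.
Syllabifying with onset maximization leaves /b/, /d/ stranded (at most one coda consonant is licensed; onsets are limited to one consonant).
Each unlicensed consonant becomes the onset of a new syllable: /b/ → /bu/, /d/ → /du/.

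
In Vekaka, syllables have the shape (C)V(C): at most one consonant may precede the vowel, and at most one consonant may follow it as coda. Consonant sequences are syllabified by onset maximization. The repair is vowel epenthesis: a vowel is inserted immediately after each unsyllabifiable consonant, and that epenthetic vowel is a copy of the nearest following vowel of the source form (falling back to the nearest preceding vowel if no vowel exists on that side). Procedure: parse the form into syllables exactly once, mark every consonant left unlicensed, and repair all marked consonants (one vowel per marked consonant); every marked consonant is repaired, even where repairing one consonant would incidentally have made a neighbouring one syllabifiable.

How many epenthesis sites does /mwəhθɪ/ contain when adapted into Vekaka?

The unsyllabifiable consonants are /m/; each receives one epenthetic vowel.

1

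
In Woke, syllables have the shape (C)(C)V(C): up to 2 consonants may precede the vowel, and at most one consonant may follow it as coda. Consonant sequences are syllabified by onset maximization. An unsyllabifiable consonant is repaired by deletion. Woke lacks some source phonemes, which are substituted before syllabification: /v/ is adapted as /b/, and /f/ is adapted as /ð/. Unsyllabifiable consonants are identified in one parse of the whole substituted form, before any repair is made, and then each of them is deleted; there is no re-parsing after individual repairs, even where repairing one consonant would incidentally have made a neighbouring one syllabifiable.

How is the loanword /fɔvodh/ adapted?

ðɔbod

Substitution: /f/ → /ð/, /v/ → /b/, giving /ðɔbodh/.
Under (C)(C)V(C), the unsyllabifiable consonants are /h/ (at most one coda consonant is licensed; onsets may contain at most 2 consonants).
Deleting the stranded consonants removes /h/.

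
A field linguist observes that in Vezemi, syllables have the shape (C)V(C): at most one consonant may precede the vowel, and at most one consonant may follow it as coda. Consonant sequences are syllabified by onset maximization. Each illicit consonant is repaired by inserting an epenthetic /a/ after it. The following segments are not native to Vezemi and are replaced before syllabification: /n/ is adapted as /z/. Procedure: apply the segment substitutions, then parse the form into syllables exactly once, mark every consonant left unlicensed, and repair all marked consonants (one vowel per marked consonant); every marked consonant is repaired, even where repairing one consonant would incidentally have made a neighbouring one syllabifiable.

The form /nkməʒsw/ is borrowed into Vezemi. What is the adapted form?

Substitution: /n/ → /z/, giving /zkməʒsw/.
The consonants /z/, /k/, /s/, /w/ cannot be parsed into a legal (C)V(C) syllable (at most one coda consonant is licensed; onsets are limited to one consonant).
Inserting the epenthetic vowel yields /z/ → /za/, /k/ → /ka/, /s/ → /sa/, /w/ → /wa/.

zakaməʒsawa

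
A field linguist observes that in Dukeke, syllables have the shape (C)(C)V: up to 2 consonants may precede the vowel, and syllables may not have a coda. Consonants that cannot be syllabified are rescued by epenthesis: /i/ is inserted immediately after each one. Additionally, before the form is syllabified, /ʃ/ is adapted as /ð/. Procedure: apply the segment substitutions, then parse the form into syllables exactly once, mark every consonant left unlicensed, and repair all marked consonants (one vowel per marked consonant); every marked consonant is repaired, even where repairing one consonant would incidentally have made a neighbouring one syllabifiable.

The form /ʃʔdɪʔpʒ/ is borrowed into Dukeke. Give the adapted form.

Substitution: /ʃ/ → /ð/, giving /ðʔdɪʔpʒ/.
Syllabifying with onset maximization leaves /ð/, /ʔ/, /p/, /ʒ/ stranded (no codas are permitted; onsets may contain at most 2 consonants).
Epenthesis after each stranded consonant: /ð/ → /ði/, /ʔ/ → /ʔi/, /p/ → /pi/, /ʒ/ → /ʒi/.

ðiʔdɪʔipiʒi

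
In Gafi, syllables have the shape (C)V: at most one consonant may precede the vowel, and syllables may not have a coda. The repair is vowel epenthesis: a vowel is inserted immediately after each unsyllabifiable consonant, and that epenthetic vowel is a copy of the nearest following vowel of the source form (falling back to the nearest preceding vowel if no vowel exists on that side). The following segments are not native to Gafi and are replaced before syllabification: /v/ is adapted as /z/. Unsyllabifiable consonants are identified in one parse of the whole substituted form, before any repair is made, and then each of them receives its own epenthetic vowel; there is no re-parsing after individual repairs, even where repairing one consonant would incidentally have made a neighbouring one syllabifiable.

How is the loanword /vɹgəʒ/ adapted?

zəɹəgəʒə

Substitution: /v/ → /z/, giving /zɹgəʒ/.
The consonants /z/, /ɹ/, /ʒ/ cannot be parsed into a legal (C)V syllable (no codas are permitted; onsets are limited to one consonant).
Inserting the epenthetic vowel yields /z/ → /zə/, /ɹ/ → /ɹə/, /ʒ/ → /ʒə/.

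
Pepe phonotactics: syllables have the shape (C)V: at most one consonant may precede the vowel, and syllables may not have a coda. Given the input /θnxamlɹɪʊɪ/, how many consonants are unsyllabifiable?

Syllabifying with onset maximization leaves /θ/, /n/, /m/, /l/ stranded (no codas are permitted; onsets are limited to one consonant).

4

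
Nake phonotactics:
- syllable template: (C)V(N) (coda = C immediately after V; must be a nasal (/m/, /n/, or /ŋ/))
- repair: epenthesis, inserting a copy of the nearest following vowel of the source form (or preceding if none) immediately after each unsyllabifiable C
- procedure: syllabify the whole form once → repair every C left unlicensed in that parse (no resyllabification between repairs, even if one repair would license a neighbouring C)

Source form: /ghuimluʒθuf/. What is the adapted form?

The consonants /g/, /ʒ/, /f/ cannot be parsed into a legal (C)V(N) syllable (only a nasal (/m/, /n/, or /ŋ/) is licensed in coda position; onsets are limited to one consonant).
Each unlicensed consonant becomes the onset of a new syllable: /g/ → /gu/, /ʒ/ → /ʒu/, /f/ → /fu/.

guhuimluʒuθufu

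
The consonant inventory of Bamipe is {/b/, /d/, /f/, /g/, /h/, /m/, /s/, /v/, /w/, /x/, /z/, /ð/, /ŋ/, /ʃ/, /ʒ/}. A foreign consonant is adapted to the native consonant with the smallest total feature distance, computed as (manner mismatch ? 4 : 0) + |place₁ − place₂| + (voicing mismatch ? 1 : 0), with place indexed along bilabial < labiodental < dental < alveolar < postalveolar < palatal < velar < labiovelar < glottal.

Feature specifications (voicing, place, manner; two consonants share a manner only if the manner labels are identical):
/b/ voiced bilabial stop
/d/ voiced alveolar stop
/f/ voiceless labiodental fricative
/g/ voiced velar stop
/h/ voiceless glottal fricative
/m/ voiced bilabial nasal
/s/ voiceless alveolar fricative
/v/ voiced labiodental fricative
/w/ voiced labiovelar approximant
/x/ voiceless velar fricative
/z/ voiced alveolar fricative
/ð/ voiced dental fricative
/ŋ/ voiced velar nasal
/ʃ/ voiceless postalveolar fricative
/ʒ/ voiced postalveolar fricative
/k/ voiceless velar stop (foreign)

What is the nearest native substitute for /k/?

g

/g/ is closest: same manner (stop), place distance 0 (velar→velar), voicing differs (+1); total 1. Next closest is /d/ at distance 4.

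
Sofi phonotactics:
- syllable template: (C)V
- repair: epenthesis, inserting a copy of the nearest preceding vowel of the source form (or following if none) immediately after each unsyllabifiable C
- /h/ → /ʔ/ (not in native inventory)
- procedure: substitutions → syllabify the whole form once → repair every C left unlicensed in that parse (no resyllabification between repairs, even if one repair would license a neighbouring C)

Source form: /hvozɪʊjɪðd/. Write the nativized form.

ʔovozɪʊjɪðɪdɪ

Substitution: /h/ → /ʔ/, giving /ʔvozɪʊjɪðd/.
Syllabifying with onset maximization leaves /ʔ/, /ð/, /d/ stranded (no codas are permitted; onsets are limited to one consonant).
Each unlicensed consonant becomes the onset of a new syllable: /ʔ/ → /ʔo/, /ð/ → /ðɪ/, /d/ → /dɪ/.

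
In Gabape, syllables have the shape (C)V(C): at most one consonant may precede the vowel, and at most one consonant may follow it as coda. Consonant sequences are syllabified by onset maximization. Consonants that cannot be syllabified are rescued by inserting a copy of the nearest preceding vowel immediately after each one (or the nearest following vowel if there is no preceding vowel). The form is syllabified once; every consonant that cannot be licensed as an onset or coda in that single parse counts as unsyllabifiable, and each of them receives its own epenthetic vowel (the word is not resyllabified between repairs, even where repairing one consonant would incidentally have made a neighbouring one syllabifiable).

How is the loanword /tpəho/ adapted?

Syllabifying with onset maximization leaves /t/ stranded (at most one coda consonant is licensed; onsets are limited to one consonant).
Inserting the epenthetic vowel yields /t/ → /tə/.

təpəho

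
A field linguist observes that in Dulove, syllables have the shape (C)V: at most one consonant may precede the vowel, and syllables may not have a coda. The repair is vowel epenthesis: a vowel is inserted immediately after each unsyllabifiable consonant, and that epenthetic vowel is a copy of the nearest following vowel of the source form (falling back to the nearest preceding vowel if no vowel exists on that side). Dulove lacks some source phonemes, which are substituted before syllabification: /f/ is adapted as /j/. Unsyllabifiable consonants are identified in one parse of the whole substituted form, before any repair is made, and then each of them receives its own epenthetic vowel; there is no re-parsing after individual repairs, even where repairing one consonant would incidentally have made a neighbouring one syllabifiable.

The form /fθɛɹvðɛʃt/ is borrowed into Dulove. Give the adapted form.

jɛθɛɹɛvɛðɛʃɛtɛ

Substitution: /f/ → /j/, giving /jθɛɹvðɛʃt/.
The consonants /j/, /ɹ/, /v/, /ʃ/, /t/ cannot be parsed into a legal (C)V syllable (no codas are permitted; onsets are limited to one consonant).
Each unlicensed consonant becomes the onset of a new syllable: /j/ → /jɛ/, /ɹ/ → /ɹɛ/, /v/ → /vɛ/, /ʃ/ → /ʃɛ/, /t/ → /tɛ/.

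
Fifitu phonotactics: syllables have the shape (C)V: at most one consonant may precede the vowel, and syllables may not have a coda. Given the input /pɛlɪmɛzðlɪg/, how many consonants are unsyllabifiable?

3

Syllabifying with onset maximization leaves /z/, /ð/, /g/ stranded (no codas are permitted; onsets are limited to one consonant).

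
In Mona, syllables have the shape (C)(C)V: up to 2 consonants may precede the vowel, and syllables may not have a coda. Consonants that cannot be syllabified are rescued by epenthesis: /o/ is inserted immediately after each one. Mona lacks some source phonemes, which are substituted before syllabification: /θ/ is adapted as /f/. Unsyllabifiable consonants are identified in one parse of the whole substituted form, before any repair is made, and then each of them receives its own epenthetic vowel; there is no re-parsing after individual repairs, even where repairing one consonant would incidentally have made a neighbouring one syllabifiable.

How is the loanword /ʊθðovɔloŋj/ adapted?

Substitution: /θ/ → /f/, giving /ʊfðovɔloŋj/.
Syllabifying with onset maximization leaves /ŋ/, /j/ stranded (no codas are permitted; onsets may contain at most 2 consonants).
Inserting the epenthetic vowel yields /ŋ/ → /ŋo/, /j/ → /jo/.

ʊfðovɔloŋojo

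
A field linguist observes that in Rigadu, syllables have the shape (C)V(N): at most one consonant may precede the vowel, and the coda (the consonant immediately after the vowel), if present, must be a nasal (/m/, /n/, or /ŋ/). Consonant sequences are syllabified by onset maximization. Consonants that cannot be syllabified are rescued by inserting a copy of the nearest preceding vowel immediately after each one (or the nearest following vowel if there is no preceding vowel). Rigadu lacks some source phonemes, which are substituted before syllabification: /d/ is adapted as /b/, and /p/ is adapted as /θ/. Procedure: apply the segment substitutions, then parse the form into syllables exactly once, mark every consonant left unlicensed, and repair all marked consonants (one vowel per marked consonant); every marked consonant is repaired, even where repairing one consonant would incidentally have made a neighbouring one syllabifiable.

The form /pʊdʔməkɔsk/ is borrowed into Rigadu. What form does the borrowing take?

Substitution: /p/ → /θ/, /d/ → /b/, giving /θʊbʔməkɔsk/.
Syllabifying with onset maximization leaves /b/, /ʔ/, /s/, /k/ stranded (only a nasal (/m/, /n/, or /ŋ/) is licensed in coda position; onsets are limited to one consonant).
Epenthesis after each stranded consonant: /b/ → /bʊ/, /ʔ/ → /ʔʊ/, /s/ → /sɔ/, /k/ → /kɔ/.

θʊbʊʔʊməkɔsɔkɔ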